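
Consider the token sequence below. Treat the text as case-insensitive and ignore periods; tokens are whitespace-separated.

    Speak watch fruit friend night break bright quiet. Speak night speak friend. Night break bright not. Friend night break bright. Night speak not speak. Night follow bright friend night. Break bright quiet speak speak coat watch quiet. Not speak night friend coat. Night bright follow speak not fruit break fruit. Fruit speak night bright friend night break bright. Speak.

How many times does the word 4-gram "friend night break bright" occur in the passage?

5

Scanning the 56 overlapping 4-gram windows for "friend night break bright":
  position 4–7: friend night break bright
  position 12–15: friend night break bright
  position 17–20: friend night break bright
  position 28–31: friend night break bright
  position 55–58: friend night break bright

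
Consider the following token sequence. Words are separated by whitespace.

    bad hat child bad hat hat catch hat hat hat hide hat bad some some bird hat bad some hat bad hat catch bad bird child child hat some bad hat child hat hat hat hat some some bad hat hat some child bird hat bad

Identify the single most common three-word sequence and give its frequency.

Trigram frequencies (highest first):
  hat hat hat: 3
  bad hat child: 2
  bad hat hat: 2
  hat bad some: 2
  bird hat bad: 2
  some bad hat: 2
  … (30 more, each ≤ 2)

"hat hat hat", 3 times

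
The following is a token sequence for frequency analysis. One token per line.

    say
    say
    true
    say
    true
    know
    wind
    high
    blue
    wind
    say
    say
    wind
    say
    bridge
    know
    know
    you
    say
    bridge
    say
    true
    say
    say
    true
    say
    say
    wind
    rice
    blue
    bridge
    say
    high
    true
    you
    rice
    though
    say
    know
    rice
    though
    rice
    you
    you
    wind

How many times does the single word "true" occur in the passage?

Scanning the 45 tokens for "true":
  position 3: true
  position 5: true
  position 22: true
  position 25: true
  position 34: true

5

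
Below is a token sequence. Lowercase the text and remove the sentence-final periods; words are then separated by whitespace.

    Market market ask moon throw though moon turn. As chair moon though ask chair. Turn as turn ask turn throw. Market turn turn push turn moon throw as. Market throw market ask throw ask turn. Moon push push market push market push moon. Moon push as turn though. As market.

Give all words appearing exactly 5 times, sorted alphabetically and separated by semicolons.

Unigram counts meeting the condition (exactly 5 times):
  as: 5
  ask: 5
  throw: 5

as; ask; throw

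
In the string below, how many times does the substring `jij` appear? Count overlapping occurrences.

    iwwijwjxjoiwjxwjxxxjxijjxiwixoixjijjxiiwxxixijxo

1

Sliding a length-3 window over the 48 characters (46 positions):
  position 33–35: jij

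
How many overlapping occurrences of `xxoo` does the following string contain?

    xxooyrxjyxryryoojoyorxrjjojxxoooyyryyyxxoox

3

Sliding a length-4 window over the 43 characters (40 positions):
  position 1–4: xxoo
  position 28–31: xxoo
  position 39–42: xxoo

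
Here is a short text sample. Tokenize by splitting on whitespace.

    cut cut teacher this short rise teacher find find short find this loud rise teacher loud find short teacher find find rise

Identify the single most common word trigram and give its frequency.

Trigram frequencies (highest first):
  teacher find find: 2
  cut cut teacher: 1
  cut teacher this: 1
  teacher this short: 1
  this short rise: 1
  short rise teacher: 1
  … (13 more, each ≤ 1)

"teacher find find", 2 times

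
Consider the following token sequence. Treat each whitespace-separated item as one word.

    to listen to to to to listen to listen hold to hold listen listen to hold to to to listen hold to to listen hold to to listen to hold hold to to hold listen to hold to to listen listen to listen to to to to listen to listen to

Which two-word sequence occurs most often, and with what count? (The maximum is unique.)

Bigram frequencies (highest first):
  to to: 12
  to listen: 10
  listen to: 9
  hold to: 6
  to hold: 5
  listen hold: 3
  … (3 more, each ≤ 2)

"to to", 12 times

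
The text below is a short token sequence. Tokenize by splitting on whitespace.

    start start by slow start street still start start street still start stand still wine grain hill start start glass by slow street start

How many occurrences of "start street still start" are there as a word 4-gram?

2

Scanning the 21 overlapping 4-gram windows for "start street still start":
  position 5–8: start street still start
  position 9–12: start street still start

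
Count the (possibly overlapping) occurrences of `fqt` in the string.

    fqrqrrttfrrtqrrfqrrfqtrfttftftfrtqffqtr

Sliding a length-3 window over the 39 characters (37 positions):
  position 20–22: fqt
  position 36–38: fqt

2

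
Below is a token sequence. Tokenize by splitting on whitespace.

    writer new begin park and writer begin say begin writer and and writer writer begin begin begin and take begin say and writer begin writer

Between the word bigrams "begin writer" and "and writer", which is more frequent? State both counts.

"begin writer": 2 occurrences
"and writer": 3 occurrences

"and writer" (3 vs 2)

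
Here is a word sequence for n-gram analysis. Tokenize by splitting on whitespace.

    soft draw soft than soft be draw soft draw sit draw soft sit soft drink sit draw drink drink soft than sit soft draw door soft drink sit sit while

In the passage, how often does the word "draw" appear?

Scanning the 30 tokens for "draw":
  position 2: draw
  position 7: draw
  position 9: draw
  position 11: draw
  position 17: draw
  position 24: draw

6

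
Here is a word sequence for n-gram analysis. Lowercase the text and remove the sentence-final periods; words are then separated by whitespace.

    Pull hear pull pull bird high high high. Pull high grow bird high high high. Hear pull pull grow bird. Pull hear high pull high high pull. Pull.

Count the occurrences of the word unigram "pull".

Scanning the 28 tokens for "pull":
  position 1: pull
  position 3: pull
  position 4: pull
  position 9: pull
  position 17: pull
  position 18: pull
  position 21: pull
  position 24: pull
  position 27: pull
  position 28: pull

10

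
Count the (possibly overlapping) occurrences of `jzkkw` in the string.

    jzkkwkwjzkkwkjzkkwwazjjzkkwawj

Sliding a length-5 window over the 30 characters (26 positions):
  position 1–5: jzkkw
  position 8–12: jzkkw
  position 14–18: jzkkw
  position 23–27: jzkkw

4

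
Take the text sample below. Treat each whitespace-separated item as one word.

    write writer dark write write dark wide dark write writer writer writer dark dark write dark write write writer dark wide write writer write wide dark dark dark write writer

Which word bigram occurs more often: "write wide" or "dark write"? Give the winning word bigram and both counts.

"dark write" (5 vs 1)

"write wide": 1 occurrence
"dark write": 5 occurrences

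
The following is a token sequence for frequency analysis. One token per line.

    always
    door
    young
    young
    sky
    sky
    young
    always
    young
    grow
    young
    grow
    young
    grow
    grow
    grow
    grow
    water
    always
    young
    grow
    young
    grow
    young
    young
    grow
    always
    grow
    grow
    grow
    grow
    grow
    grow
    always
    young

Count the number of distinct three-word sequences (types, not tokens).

22

35 tokens → 33 trigram windows in total.
Repeated trigrams (each contributes count−1 duplicates):
  grow grow grow: 6
  young grow young: 4
  grow young grow: 3
  always young grow: 2
11 duplicate windows → 33 − 11 = 22 distinct.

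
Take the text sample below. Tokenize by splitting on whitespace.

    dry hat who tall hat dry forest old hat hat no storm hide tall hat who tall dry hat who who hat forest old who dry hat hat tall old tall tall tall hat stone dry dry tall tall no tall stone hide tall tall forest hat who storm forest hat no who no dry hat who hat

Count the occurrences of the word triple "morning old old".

0

Scanning the 56 overlapping trigram windows for "morning old old":
  (none found)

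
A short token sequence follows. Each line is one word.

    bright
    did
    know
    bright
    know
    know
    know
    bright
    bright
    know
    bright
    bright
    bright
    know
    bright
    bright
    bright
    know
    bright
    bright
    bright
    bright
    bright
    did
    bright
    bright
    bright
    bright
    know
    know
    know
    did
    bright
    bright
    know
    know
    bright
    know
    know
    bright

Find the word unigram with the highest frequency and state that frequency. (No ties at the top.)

"bright", 23 times

Unigram frequencies (highest first):
  bright: 23
  know: 14
  did: 3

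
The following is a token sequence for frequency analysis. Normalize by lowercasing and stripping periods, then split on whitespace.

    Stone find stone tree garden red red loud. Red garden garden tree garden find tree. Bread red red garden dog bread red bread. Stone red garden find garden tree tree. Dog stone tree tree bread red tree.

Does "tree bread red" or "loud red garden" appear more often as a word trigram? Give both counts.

"tree bread red": 2 occurrences
"loud red garden": 1 occurrence

"tree bread red" (2 vs 1)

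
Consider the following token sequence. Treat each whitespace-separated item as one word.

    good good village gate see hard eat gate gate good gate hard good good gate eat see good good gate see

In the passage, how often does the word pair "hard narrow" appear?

Scanning the 20 overlapping bigram windows for "hard narrow":
  (none found)

0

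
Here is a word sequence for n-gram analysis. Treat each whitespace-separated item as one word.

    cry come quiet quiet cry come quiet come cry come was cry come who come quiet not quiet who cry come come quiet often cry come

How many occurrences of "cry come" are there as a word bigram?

6

Scanning the 25 overlapping bigram windows for "cry come":
  position 1–2: cry come
  position 5–6: cry come
  position 9–10: cry come
  position 12–13: cry come
  position 20–21: cry come
  position 25–26: cry come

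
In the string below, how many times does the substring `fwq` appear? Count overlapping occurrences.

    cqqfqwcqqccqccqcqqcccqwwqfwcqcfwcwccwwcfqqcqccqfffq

Sliding a length-3 window over the 51 characters (49 positions):
  (no match at any position)

0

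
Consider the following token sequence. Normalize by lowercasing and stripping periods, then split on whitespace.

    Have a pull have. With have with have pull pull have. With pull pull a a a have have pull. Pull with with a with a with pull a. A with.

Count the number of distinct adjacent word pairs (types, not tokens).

16

31 tokens → 30 bigram windows in total.
Repeated bigrams (each contributes count−1 duplicates):
  a a: 3
  a with: 3
  have with: 3
  pull pull: 3
  have pull: 2
  pull a: 2
  pull have: 2
  with a: 2
  … (2 more repeated)
14 duplicate windows → 30 − 14 = 16 distinct.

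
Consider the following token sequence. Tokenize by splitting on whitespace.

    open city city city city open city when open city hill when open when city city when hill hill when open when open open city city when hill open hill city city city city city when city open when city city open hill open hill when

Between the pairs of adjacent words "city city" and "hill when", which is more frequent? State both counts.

"city city" (10 vs 3)

"city city": 10 occurrences
"hill when": 3 occurrences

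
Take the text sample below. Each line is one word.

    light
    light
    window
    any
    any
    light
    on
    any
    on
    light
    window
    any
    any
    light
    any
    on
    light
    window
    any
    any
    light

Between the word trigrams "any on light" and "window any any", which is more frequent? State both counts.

"window any any" (3 vs 2)

"any on light": 2 occurrences
"window any any": 3 occurrences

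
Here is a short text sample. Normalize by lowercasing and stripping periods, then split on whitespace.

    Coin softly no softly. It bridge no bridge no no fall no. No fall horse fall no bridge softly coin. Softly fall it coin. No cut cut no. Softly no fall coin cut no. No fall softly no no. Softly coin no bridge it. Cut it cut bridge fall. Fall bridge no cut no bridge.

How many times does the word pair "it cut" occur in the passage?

Scanning the 54 overlapping bigram windows for "it cut":
  position 44–45: it cut
  position 46–47: it cut

2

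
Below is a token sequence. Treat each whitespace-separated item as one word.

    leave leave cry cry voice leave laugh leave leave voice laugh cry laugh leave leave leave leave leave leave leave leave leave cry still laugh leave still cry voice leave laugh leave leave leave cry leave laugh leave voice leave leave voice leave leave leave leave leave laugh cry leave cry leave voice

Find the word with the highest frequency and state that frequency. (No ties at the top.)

"leave", 30 times

Unigram frequencies (highest first):
  leave: 30
  cry: 8
  laugh: 7
  voice: 6
  still: 2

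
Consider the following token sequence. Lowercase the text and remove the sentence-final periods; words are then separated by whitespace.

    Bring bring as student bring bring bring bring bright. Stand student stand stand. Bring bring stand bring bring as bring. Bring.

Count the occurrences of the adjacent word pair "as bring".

Scanning the 20 overlapping bigram windows for "as bring":
  position 19–20: as bring

1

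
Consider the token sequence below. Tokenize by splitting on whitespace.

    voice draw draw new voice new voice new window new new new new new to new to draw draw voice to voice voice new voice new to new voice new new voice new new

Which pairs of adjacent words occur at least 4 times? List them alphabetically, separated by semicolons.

Bigram counts meeting the condition (at least 4 times):
  new new: 6
  new voice: 5
  voice new: 6

new new; new voice; voice new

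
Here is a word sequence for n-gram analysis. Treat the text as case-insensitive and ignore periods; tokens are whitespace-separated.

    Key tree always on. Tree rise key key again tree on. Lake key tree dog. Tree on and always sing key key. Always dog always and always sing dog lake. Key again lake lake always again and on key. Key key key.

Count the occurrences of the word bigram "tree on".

Scanning the 41 overlapping bigram windows for "tree on":
  position 10–11: tree on
  position 16–17: tree on

2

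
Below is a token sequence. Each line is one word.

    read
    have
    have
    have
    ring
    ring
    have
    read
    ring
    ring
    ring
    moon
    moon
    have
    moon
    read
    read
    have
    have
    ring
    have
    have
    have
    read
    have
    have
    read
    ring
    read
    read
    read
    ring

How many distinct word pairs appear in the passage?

32 tokens → 31 bigram windows in total.
Repeated bigrams (each contributes count−1 duplicates):
  have have: 6
  have read: 3
  read have: 3
  read read: 3
  read ring: 3
  ring ring: 3
  have ring: 2
  ring have: 2
17 duplicate windows → 31 − 17 = 14 distinct.

14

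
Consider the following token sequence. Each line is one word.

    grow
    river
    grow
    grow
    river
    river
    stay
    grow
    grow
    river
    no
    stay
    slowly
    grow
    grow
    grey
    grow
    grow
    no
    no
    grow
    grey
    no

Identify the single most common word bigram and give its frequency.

Bigram frequencies (highest first):
  grow grow: 4
  grow river: 3
  grow grey: 2
  river grow: 1
  river river: 1
  river stay: 1
  … (10 more, each ≤ 1)

"grow grow", 4 times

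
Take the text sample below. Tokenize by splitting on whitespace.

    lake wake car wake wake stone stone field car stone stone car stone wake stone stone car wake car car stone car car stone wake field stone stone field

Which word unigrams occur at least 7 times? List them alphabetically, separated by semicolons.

car; stone

Unigram counts meeting the condition (at least 7 times):
  car: 8
  stone: 11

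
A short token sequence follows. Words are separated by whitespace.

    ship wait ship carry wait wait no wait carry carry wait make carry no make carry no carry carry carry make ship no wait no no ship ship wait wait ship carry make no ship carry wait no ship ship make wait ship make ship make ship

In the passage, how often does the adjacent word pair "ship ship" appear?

2

Scanning the 46 overlapping bigram windows for "ship ship":
  position 27–28: ship ship
  position 39–40: ship ship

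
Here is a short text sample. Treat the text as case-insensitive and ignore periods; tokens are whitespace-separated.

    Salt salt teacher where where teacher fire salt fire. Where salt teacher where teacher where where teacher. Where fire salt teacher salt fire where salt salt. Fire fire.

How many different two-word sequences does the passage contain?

28 tokens → 27 bigram windows in total.
Repeated bigrams (each contributes count−1 duplicates):
  teacher where: 4
  salt fire: 3
  salt teacher: 3
  where teacher: 3
  fire salt: 2
  fire where: 2
  salt salt: 2
  where salt: 2
  … (1 more repeated)
14 duplicate windows → 27 − 14 = 13 distinct.

13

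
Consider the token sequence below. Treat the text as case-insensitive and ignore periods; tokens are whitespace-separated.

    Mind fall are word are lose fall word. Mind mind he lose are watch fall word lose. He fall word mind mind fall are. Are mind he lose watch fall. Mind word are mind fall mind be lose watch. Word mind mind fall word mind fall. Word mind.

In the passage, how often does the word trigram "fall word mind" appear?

4

Scanning the 46 overlapping trigram windows for "fall word mind":
  position 7–9: fall word mind
  position 19–21: fall word mind
  position 43–45: fall word mind
  position 46–48: fall word mind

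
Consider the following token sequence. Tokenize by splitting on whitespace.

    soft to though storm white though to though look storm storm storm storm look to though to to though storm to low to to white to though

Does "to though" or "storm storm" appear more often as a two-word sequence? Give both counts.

"to though": 5 occurrences
"storm storm": 3 occurrences

"to though" (5 vs 3)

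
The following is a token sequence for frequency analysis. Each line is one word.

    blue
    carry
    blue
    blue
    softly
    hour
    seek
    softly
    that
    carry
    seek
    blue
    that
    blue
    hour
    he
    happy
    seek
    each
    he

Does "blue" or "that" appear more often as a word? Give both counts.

"blue" (5 vs 2)

"blue": 5 occurrences
"that": 2 occurrences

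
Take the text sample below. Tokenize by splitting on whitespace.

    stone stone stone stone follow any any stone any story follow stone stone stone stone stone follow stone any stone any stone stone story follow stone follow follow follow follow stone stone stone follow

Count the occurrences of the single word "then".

0

Scanning the 34 tokens for "then":
  (none found)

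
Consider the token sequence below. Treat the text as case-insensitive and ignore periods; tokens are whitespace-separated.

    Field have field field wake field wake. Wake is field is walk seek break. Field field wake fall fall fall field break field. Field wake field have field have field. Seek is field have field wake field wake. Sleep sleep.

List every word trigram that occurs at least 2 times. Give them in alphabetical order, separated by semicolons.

Trigram counts meeting the condition (at least 2 times):
  break field field: 2
  field field wake: 3
  field have field: 4
  field wake field: 3
  wake field wake: 2

break field field; field field wake; field have field; field wake field; wake field wake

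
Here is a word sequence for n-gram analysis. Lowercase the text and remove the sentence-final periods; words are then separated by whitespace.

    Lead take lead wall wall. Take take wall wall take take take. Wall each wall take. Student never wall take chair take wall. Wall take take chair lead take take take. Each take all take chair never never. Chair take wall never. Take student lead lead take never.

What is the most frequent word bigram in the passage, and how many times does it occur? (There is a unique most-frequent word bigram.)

Bigram frequencies (highest first):
  take take: 6
  wall take: 5
  take wall: 4
  lead take: 3
  wall wall: 3
  take chair: 3
  … (21 more, each ≤ 2)

"take take", 6 times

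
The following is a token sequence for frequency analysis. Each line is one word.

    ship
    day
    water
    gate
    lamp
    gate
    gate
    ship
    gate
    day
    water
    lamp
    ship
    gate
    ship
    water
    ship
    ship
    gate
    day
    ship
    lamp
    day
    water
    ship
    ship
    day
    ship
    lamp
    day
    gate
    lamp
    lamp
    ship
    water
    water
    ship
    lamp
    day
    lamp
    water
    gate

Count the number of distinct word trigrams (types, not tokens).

35

42 tokens → 40 trigram windows in total.
Repeated trigrams (each contributes count−1 duplicates):
  ship lamp day: 3
  day ship lamp: 2
  ship gate day: 2
  water ship ship: 2
5 duplicate windows → 40 − 5 = 35 distinct.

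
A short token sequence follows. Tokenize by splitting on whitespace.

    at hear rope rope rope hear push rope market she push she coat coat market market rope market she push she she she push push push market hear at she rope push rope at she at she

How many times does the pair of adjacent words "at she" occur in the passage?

3

Scanning the 36 overlapping bigram windows for "at she":
  position 29–30: at she
  position 34–35: at she
  position 36–37: at she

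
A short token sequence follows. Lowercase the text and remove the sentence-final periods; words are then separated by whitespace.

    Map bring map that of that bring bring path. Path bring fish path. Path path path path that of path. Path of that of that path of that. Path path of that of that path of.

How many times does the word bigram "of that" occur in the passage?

Scanning the 35 overlapping bigram windows for "of that":
  position 5–6: of that
  position 22–23: of that
  position 24–25: of that
  position 27–28: of that
  position 31–32: of that
  position 33–34: of that

6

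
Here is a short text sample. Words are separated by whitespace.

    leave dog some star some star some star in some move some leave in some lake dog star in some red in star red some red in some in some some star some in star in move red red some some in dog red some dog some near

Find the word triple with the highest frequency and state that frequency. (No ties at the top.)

"some star some", 3 times

Trigram frequencies (highest first):
  some star some: 3
  star some star: 2
  star in some: 2
  some red in: 2
  leave dog some: 1
  dog some star: 1
  … (35 more, each ≤ 1)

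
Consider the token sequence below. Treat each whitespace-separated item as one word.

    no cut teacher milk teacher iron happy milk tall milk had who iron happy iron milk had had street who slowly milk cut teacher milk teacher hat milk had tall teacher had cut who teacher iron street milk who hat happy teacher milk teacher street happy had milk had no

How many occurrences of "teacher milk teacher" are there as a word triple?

3

Scanning the 48 overlapping trigram windows for "teacher milk teacher":
  position 3–5: teacher milk teacher
  position 24–26: teacher milk teacher
  position 42–44: teacher milk teacher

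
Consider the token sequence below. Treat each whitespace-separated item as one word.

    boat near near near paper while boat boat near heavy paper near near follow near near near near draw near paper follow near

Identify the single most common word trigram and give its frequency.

"near near near", 3 times

Trigram frequencies (highest first):
  near near near: 3
  boat near near: 1
  near near paper: 1
  near paper while: 1
  paper while boat: 1
  while boat boat: 1
  … (13 more, each ≤ 1)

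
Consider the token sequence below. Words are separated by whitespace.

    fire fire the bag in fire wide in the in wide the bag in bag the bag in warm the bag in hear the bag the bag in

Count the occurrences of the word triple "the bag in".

5

Scanning the 26 overlapping trigram windows for "the bag in":
  position 3–5: the bag in
  position 12–14: the bag in
  position 16–18: the bag in
  position 20–22: the bag in
  position 26–28: the bag in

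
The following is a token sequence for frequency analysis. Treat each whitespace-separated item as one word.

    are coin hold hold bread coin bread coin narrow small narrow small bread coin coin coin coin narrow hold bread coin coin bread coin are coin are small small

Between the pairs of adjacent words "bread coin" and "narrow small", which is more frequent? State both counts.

"bread coin" (5 vs 2)

"bread coin": 5 occurrences
"narrow small": 2 occurrences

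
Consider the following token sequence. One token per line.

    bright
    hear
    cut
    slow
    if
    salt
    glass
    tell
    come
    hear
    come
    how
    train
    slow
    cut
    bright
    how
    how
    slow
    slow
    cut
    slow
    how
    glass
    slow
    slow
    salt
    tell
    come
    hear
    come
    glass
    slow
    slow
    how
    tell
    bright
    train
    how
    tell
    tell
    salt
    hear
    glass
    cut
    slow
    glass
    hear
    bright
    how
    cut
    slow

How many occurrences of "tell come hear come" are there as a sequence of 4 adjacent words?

Scanning the 49 overlapping 4-gram windows for "tell come hear come":
  position 8–11: tell come hear come
  position 28–31: tell come hear come

2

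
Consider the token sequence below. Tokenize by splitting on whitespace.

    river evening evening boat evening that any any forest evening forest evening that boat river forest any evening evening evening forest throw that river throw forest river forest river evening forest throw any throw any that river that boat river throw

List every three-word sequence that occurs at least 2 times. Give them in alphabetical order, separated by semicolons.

Trigram counts meeting the condition (at least 2 times):
  evening forest throw: 2
  that boat river: 2

evening forest throw; that boat river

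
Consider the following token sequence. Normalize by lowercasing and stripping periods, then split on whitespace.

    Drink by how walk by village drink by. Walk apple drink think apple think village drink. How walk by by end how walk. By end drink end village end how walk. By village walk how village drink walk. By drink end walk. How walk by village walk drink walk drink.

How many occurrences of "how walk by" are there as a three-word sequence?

Scanning the 48 overlapping trigram windows for "how walk by":
  position 3–5: how walk by
  position 17–19: how walk by
  position 22–24: how walk by
  position 30–32: how walk by
  position 43–45: how walk by

5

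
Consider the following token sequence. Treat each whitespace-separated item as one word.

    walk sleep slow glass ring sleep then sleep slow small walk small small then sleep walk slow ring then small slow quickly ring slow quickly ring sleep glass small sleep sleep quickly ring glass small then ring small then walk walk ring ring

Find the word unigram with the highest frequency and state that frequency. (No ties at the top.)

Unigram frequencies (highest first):
  ring: 8
  sleep: 7
  small: 7
  walk: 5
  slow: 5
  then: 5
  … (2 more, each ≤ 3)

"ring", 8 times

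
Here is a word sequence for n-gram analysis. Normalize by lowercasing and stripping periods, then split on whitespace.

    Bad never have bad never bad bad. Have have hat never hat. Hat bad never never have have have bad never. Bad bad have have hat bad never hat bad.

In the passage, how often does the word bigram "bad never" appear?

5

Scanning the 29 overlapping bigram windows for "bad never":
  position 1–2: bad never
  position 4–5: bad never
  position 14–15: bad never
  position 20–21: bad never
  position 27–28: bad never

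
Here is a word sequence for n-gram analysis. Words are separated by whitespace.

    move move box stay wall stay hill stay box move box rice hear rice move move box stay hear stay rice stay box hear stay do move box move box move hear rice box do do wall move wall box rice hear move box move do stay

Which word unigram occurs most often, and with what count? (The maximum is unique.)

"move", 11 times

Unigram frequencies (highest first):
  move: 11
  box: 10
  stay: 8
  rice: 5
  hear: 5
  do: 4
  … (2 more, each ≤ 3)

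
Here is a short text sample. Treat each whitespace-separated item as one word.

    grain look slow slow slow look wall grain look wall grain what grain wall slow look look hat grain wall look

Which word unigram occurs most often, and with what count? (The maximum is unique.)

"look", 6 times

Unigram frequencies (highest first):
  look: 6
  grain: 5
  slow: 4
  wall: 4
  what: 1
  hat: 1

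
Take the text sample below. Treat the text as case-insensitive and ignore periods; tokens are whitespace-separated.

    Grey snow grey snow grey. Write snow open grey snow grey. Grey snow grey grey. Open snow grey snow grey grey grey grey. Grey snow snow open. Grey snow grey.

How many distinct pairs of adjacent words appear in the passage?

10

30 tokens → 29 bigram windows in total.
Repeated bigrams (each contributes count−1 duplicates):
  grey snow: 7
  snow grey: 7
  grey grey: 6
  open grey: 2
  snow open: 2
19 duplicate windows → 29 − 19 = 10 distinct.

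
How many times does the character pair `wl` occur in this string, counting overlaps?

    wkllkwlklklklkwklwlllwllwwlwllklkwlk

6

Sliding a length-2 window over the 36 characters (35 positions):
  position 6–7: wl
  position 18–19: wl
  position 22–23: wl
  position 26–27: wl
  position 28–29: wl
  position 34–35: wl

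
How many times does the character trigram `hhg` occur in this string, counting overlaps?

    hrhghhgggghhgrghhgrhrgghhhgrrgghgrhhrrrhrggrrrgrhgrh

4

Sliding a length-3 window over the 52 characters (50 positions):
  position 5–7: hhg
  position 11–13: hhg
  position 16–18: hhg
  position 25–27: hhg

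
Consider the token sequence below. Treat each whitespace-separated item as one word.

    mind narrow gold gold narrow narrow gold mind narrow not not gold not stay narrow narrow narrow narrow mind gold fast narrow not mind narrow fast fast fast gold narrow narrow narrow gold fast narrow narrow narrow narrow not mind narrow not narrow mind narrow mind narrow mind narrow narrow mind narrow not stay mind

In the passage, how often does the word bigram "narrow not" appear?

Scanning the 54 overlapping bigram windows for "narrow not":
  position 9–10: narrow not
  position 22–23: narrow not
  position 38–39: narrow not
  position 41–42: narrow not
  position 52–53: narrow not

5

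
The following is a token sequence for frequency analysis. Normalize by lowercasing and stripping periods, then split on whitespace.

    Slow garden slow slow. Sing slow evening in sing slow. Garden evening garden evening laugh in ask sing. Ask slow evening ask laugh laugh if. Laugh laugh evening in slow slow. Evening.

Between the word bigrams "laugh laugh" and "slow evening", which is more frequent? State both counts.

"laugh laugh": 2 occurrences
"slow evening": 3 occurrences

"slow evening" (3 vs 2)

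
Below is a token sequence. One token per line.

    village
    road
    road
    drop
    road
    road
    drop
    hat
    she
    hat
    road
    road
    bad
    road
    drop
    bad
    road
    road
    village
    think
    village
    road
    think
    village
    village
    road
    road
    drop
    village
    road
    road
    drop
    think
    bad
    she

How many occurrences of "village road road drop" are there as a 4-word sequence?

3

Scanning the 32 overlapping 4-gram windows for "village road road drop":
  position 1–4: village road road drop
  position 25–28: village road road drop
  position 29–32: village road road drop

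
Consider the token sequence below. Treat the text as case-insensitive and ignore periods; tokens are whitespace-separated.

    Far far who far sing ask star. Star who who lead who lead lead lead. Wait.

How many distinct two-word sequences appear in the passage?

13

16 tokens → 15 bigram windows in total.
Repeated bigrams (each contributes count−1 duplicates):
  lead lead: 2
  who lead: 2
2 duplicate windows → 15 − 2 = 13 distinct.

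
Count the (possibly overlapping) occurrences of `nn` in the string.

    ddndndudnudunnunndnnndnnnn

7

Sliding a length-2 window over the 26 characters (25 positions):
  position 13–14: nn
  position 16–17: nn
  position 19–20: nn
  position 20–21: nn
  position 23–24: nn
  position 24–25: nn
  position 25–26: nn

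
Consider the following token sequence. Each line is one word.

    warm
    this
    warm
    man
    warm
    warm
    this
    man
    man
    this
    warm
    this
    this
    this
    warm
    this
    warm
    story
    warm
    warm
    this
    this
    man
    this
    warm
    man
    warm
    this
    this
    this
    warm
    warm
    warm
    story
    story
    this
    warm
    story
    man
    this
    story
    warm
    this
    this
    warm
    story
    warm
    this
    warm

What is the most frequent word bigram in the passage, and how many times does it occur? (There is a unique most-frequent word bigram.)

Bigram frequencies (highest first):
  this warm: 9
  warm this: 8
  this this: 6
  warm warm: 4
  warm story: 4
  man this: 3
  … (9 more, each ≤ 3)

"this warm", 9 times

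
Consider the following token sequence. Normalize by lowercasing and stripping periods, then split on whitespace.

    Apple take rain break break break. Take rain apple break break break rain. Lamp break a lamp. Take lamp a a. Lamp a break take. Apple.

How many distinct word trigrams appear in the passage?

23

26 tokens → 24 trigram windows in total.
Repeated trigrams (each contributes count−1 duplicates):
  break break break: 2
1 duplicate windows → 24 − 1 = 23 distinct.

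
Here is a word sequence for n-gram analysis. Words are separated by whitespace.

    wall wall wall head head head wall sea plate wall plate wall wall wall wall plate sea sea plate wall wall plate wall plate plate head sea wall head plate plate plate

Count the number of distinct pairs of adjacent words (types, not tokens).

15

32 tokens → 31 bigram windows in total.
Repeated bigrams (each contributes count−1 duplicates):
  wall wall: 6
  plate wall: 4
  wall plate: 4
  plate plate: 3
  head head: 2
  sea plate: 2
  wall head: 2
16 duplicate windows → 31 − 16 = 15 distinct.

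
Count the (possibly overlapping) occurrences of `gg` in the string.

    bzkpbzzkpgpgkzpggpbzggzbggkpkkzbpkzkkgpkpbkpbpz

3

Sliding a length-2 window over the 47 characters (46 positions):
  position 16–17: gg
  position 21–22: gg
  position 25–26: gg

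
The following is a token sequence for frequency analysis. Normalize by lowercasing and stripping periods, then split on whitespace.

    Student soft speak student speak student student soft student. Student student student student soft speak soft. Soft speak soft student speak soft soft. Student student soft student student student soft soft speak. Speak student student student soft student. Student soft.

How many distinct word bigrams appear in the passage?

9

40 tokens → 39 bigram windows in total.
Repeated bigrams (each contributes count−1 duplicates):
  student student: 11
  student soft: 7
  soft student: 5
  soft speak: 4
  soft soft: 3
  speak soft: 3
  speak student: 3
  student speak: 2
30 duplicate windows → 39 − 30 = 9 distinct.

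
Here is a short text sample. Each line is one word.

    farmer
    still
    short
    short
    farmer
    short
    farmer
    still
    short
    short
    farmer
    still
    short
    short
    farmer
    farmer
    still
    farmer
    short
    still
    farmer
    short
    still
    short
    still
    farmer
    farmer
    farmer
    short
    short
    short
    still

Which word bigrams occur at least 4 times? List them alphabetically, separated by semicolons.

Bigram counts meeting the condition (at least 4 times):
  farmer short: 4
  farmer still: 4
  short farmer: 4
  short short: 5
  short still: 4
  still short: 4

farmer short; farmer still; short farmer; short short; short still; still short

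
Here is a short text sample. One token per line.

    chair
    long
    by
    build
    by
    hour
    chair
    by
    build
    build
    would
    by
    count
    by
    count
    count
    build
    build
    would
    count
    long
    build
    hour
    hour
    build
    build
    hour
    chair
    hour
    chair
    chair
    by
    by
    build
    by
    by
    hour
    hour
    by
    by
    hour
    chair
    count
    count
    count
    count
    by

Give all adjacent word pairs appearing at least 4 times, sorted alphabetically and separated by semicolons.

Bigram counts meeting the condition (at least 4 times):
  count count: 4
  hour chair: 4

count count; hour chair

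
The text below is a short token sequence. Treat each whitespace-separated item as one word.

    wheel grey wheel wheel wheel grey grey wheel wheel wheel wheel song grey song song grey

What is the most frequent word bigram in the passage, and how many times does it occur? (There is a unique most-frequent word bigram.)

Bigram frequencies (highest first):
  wheel wheel: 5
  wheel grey: 2
  grey wheel: 2
  song grey: 2
  grey grey: 1
  wheel song: 1
  … (2 more, each ≤ 1)

"wheel wheel", 5 times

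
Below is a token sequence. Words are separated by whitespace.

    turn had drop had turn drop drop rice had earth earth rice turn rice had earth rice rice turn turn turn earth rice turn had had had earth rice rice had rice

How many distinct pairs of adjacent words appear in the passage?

32 tokens → 31 bigram windows in total.
Repeated bigrams (each contributes count−1 duplicates):
  earth rice: 4
  had earth: 3
  rice had: 3
  rice turn: 3
  had had: 2
  rice rice: 2
  turn had: 2
  turn turn: 2
13 duplicate windows → 31 − 13 = 18 distinct.

18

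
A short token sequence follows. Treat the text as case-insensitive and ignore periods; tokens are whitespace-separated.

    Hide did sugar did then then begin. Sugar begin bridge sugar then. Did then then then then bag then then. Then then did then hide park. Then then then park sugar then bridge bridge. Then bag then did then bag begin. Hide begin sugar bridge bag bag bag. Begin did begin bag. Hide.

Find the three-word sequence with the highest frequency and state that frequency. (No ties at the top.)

Trigram frequencies (highest first):
  then then then: 5
  then did then: 3
  did then then: 2
  then bag then: 2
  hide did sugar: 1
  did sugar did: 1
  … (37 more, each ≤ 1)

"then then then", 5 times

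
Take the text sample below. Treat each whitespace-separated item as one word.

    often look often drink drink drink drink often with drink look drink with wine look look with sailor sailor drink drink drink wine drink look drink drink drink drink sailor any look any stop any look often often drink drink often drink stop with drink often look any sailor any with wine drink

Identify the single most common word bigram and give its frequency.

Bigram frequencies (highest first):
  drink drink: 9
  often drink: 3
  drink often: 3
  often look: 2
  look often: 2
  with drink: 2
  … (24 more, each ≤ 2)

"drink drink", 9 times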